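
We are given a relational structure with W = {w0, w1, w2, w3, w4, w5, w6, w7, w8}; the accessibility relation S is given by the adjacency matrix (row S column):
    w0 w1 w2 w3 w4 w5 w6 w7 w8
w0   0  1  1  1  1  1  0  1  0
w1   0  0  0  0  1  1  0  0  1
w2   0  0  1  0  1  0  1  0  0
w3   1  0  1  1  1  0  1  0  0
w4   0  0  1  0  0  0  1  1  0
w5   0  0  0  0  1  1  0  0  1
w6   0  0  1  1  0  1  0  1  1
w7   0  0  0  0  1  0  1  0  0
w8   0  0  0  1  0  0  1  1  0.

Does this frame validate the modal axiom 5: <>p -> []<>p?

Axiom 5 corresponds to the accessibility relation being Euclidean.
Euclidean: no — w0 S w1 and w0 S w2, but not w1 S w2.

No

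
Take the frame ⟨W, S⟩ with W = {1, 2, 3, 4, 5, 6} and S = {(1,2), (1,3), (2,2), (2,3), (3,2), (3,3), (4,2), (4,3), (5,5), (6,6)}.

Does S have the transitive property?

Yes

Transitive: yes — every two-step S-path is closed by a direct edge.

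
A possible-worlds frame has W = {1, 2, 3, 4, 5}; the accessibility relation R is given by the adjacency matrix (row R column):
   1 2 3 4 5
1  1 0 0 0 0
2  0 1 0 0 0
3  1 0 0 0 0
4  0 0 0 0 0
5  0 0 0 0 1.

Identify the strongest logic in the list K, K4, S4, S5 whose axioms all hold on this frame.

Transitive (axiom 4): yes — every two-step R-path is closed by a direct edge.
Reflexive (axiom T): no — 3 is not related to itself.
Euclidean (axiom 5): yes — any two successors of a common world are R-related.
So F validates K, K4; S4 would additionally require R to be reflexive. The strongest is K4.

K4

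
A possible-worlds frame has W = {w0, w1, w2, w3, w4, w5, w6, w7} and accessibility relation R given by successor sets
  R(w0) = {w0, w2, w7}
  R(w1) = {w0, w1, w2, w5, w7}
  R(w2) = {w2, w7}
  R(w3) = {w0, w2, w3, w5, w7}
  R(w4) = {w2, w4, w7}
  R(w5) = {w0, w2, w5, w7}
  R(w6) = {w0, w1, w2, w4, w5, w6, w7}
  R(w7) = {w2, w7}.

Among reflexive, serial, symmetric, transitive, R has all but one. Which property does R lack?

symmetric

Reflexive: yes — every world is R-related to itself.
Serial: yes — every world has a successor (e.g. w0 R w0).
Symmetric: no — w0 R w2 but not w2 R w0.
Transitive: yes — every two-step R-path is closed by a direct edge.
Only symmetric fails.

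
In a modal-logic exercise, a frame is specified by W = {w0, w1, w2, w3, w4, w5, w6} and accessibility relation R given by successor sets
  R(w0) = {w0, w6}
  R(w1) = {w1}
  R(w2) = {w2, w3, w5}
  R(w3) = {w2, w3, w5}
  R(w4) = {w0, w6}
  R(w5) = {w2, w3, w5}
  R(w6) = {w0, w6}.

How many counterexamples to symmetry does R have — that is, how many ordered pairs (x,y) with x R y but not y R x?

Enumerating: (w4,w0), (w4,w6).

2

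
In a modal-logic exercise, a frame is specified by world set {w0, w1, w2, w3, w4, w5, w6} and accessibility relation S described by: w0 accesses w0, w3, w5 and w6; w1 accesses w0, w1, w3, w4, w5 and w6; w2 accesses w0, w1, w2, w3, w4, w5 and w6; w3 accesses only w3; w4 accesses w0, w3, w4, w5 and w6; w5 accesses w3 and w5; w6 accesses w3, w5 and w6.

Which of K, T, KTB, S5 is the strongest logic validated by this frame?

Reflexive (axiom T): yes — every world is S-related to itself.
Symmetric (axiom B): no — w0 S w3 but not w3 S w0.
Euclidean (axiom 5): no — w0 S w3 and w0 S w5, but not w3 S w5.
So F validates K, T; KTB would additionally require S to be symmetric. The strongest is T.

T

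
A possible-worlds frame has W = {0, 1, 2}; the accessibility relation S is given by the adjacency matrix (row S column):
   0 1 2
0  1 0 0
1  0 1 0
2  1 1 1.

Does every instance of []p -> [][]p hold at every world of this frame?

Axiom 4 corresponds to the accessibility relation being transitive.
Transitive: yes — every two-step S-path is closed by a direct edge.

Yes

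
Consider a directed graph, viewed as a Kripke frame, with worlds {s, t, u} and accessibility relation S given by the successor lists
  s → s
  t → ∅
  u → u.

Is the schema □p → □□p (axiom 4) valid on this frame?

Yes

The schema 4 characterises exactly the transitive frames.
Transitive: yes — every two-step S-path is closed by a direct edge.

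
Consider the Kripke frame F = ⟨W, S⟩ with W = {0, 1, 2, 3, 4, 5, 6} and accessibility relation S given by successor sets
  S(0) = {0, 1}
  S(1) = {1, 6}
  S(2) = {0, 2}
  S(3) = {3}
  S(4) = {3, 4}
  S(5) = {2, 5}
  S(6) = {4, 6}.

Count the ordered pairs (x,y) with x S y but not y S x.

6

Enumerating: (0,1), (1,6), (2,0), (4,3), (5,2), (6,4).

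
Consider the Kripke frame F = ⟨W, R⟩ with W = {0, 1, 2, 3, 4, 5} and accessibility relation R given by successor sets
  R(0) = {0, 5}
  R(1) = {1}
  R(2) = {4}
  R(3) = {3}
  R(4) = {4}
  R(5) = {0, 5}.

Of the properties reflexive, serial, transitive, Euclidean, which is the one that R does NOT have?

reflexive

Reflexive: no — 2 is not related to itself.
Serial: yes — every world has a successor (e.g. 0 R 0).
Transitive: yes — every two-step R-path is closed by a direct edge.
Euclidean: yes — any two successors of a common world are R-related.
Only reflexive fails.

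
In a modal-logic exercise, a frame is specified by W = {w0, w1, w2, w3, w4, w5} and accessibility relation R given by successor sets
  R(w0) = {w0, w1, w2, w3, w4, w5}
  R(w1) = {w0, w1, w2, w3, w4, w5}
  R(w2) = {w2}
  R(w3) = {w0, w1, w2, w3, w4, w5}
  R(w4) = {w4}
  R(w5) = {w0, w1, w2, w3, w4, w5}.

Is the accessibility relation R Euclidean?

No

Euclidean: no — w0 R w2 and w0 R w1, but not w2 R w1.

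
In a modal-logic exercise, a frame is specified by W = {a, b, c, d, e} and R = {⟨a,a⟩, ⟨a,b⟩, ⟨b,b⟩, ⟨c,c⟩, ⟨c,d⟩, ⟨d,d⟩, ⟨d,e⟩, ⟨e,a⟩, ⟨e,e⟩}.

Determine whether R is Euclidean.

Euclidean: no — a R b and a R a, but not b R a.

No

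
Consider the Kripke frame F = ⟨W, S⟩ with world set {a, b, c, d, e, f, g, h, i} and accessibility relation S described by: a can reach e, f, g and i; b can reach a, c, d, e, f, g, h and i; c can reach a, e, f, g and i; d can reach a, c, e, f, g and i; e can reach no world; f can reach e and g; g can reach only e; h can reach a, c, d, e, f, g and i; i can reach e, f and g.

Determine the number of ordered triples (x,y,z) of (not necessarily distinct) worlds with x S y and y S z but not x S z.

S is transitive; there are no such tuples.

0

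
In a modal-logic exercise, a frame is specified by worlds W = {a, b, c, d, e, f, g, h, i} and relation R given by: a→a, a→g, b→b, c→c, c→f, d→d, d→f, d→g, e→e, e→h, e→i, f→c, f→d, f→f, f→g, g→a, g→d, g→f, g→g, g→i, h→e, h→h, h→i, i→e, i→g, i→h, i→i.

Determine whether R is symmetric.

Symmetric: yes — every pair in R has its reverse in R.

Yes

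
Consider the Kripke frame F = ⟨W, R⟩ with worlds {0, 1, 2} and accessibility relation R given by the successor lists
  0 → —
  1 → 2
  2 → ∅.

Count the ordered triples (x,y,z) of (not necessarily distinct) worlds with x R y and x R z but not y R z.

1

Enumerating: (1,2,2).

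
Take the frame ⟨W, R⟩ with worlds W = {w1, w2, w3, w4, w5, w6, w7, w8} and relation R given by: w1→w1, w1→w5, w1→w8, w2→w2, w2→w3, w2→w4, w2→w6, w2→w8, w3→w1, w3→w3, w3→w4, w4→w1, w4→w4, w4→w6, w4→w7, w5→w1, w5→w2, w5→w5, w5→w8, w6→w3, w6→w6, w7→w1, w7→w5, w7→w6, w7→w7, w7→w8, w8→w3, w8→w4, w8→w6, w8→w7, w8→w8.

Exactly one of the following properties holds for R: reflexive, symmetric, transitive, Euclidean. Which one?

Reflexive: yes — every world is R-related to itself.
Symmetric: no — w1 R w8 but not w8 R w1.
Transitive: no — w1 R w5 and w5 R w2, but not w1 R w2.
Euclidean: no — w1 R w8 and w1 R w5, but not w8 R w5.
Only reflexive holds.

reflexive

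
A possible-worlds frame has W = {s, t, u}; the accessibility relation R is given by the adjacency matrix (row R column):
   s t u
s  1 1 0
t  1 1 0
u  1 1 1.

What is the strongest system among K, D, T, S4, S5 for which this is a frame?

Serial (axiom D): yes — every world has a successor (e.g. s R s).
Reflexive (axiom T): yes — every world is R-related to itself.
Transitive (axiom 4): yes — every two-step R-path is closed by a direct edge.
Euclidean (axiom 5): no — u R s and u R u, but not s R u.
So F validates K, D, T, S4; S5 would additionally require R to be Euclidean. The strongest is S4.

S4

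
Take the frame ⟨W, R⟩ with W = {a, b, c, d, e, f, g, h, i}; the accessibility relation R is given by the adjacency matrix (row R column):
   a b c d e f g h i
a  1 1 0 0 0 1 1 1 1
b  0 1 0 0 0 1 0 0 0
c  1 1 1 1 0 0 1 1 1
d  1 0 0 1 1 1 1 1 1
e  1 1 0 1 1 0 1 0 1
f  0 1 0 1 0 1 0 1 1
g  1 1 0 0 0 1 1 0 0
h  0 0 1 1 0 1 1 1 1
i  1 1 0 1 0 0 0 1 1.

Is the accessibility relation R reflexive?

Reflexive: yes — every world is R-related to itself.

Yes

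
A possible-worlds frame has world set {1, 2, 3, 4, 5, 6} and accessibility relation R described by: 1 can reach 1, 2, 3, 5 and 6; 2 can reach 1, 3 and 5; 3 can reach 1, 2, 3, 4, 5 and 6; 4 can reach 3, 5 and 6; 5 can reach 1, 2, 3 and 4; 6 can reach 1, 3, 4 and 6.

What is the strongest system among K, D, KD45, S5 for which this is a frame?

Serial (axiom D): yes — every world has a successor (e.g. 1 R 1).
Euclidean (axiom 5): no — 1 R 2 and 1 R 6, but not 2 R 6.
Transitive (axiom 4): no — 1 R 3 and 3 R 4, but not 1 R 4.
Reflexive (axiom T): no — 2 is not related to itself.
So F validates K, D; KD45 would additionally require R to be Euclidean and transitive. The strongest is D.

D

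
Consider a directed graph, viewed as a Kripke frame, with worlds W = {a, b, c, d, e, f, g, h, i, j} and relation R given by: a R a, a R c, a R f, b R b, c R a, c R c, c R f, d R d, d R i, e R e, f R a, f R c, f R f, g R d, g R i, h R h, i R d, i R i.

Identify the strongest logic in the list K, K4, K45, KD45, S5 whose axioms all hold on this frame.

Transitive (axiom 4): yes — every two-step R-path is closed by a direct edge.
Euclidean (axiom 5): yes — any two successors of a common world are R-related.
Serial (axiom D): no — j has no R-successor.
Reflexive (axiom T): no — g is not related to itself.
So F validates K, K4, K45; KD45 would additionally require R to be serial. The strongest is K45.

K45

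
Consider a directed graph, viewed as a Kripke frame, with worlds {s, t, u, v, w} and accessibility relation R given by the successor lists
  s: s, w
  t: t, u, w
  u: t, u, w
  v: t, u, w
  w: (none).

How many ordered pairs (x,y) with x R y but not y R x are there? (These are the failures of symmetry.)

Enumerating: (s,w), (t,w), (u,w), (v,t), (v,u), (v,w).

6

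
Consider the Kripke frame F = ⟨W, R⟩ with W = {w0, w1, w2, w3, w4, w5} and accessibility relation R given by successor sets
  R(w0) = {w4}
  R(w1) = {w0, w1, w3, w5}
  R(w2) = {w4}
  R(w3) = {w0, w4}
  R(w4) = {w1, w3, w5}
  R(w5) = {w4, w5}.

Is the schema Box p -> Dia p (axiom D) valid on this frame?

The schema D characterises exactly the serial frames.
Serial: yes — every world has a successor (e.g. w0 R w4).

Yes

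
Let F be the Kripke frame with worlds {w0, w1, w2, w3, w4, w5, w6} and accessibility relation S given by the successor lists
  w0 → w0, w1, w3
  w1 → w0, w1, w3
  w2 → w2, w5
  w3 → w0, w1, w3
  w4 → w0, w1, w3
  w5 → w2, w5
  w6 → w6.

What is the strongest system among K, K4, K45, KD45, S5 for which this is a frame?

Transitive (axiom 4): yes — every two-step S-path is closed by a direct edge.
Euclidean (axiom 5): yes — any two successors of a common world are S-related.
Serial (axiom D): yes — every world has a successor (e.g. w0 S w0).
Reflexive (axiom T): no — w4 is not related to itself.
So F validates K, K4, K45, KD45; S5 would additionally require S to be reflexive. The strongest is KD45.

KD45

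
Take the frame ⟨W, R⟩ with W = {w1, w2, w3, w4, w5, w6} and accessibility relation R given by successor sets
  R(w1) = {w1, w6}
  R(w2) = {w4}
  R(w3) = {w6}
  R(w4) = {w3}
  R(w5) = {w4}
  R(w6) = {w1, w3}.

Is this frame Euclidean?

No

Euclidean: no — w6 R w1 and w6 R w3, but not w1 R w3.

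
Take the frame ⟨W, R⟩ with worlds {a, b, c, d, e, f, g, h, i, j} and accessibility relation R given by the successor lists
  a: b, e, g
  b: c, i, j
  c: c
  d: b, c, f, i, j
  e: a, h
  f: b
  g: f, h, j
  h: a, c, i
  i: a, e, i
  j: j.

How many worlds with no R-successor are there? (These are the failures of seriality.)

0

R is serial; there are no such worlds.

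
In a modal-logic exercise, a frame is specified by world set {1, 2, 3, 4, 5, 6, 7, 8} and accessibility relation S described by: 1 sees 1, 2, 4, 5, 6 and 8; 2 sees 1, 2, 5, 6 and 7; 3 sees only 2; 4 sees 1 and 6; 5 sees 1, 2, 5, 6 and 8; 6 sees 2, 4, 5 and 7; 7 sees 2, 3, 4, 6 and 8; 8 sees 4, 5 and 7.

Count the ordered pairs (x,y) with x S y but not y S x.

Enumerating: (1,6), (1,8), (3,2), (7,3), (7,4), (8,4).

6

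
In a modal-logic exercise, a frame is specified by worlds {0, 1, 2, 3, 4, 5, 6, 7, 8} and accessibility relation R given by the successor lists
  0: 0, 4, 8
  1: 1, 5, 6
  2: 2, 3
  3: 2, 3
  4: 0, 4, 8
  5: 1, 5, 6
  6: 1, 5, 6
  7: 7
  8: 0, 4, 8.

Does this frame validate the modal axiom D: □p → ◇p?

Axiom D corresponds to the accessibility relation being serial.
Serial: yes — every world has a successor (e.g. 0 R 0).

Yes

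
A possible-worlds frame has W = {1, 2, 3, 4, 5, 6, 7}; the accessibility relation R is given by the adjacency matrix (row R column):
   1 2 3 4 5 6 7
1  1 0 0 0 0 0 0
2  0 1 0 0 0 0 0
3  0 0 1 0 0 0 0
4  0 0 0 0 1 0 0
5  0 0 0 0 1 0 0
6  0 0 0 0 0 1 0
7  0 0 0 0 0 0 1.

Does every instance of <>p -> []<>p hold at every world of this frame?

Yes

By correspondence theory, 5 is valid on a frame iff R is Euclidean.
Euclidean: yes — any two successors of a common world are R-related.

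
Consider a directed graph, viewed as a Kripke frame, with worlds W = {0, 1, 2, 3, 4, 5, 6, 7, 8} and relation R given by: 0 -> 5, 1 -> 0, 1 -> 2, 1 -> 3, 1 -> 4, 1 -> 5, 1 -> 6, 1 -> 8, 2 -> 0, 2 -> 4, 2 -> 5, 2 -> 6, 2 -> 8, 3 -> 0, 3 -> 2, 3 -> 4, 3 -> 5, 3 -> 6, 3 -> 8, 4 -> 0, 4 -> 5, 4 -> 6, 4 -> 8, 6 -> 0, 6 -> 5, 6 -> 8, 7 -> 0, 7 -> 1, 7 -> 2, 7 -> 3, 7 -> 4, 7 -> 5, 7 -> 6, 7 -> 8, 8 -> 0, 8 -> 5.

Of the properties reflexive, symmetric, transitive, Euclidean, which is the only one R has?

Reflexive: no — 0 is not related to itself.
Symmetric: no — 0 R 5 but not 5 R 0.
Transitive: yes — every two-step R-path is closed by a direct edge.
Euclidean: no — 1 R 0 and 1 R 2, but not 0 R 2.
Only transitive holds.

transitive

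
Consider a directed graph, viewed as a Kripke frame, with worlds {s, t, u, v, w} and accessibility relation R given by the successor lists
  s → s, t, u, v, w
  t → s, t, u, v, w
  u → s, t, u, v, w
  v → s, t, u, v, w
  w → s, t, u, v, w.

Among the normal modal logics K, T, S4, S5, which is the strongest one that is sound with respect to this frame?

Reflexive (axiom T): yes — every world is R-related to itself.
Transitive (axiom 4): yes — every two-step R-path is closed by a direct edge.
Euclidean (axiom 5): yes — any two successors of a common world are R-related.
So F validates K, T, S4, S5. The strongest is S5.

S5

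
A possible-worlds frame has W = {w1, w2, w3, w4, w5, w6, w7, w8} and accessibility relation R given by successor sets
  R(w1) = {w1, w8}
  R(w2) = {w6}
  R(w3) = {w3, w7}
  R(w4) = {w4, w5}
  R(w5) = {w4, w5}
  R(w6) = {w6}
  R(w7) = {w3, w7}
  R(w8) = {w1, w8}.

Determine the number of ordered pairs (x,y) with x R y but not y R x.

Enumerating: (w2,w6).

1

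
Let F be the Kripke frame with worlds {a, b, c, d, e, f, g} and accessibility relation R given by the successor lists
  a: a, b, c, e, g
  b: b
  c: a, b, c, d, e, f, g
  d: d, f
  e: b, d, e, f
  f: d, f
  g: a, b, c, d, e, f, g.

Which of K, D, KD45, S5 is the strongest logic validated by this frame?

Serial (axiom D): yes — every world has a successor (e.g. a R a).
Euclidean (axiom 5): no — a R b and a R c, but not b R c.
Transitive (axiom 4): no — a R c and c R d, but not a R d.
Reflexive (axiom T): yes — every world is R-related to itself.
So F validates K, D; KD45 would additionally require R to be Euclidean and transitive. The strongest is D.

D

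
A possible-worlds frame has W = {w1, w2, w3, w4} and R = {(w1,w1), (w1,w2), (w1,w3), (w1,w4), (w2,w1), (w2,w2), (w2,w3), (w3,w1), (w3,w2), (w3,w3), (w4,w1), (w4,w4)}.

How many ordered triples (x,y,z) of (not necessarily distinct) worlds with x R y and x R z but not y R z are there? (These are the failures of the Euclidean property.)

4

Enumerating: (w1,w2,w4), (w1,w3,w4), (w1,w4,w2), (w1,w4,w3).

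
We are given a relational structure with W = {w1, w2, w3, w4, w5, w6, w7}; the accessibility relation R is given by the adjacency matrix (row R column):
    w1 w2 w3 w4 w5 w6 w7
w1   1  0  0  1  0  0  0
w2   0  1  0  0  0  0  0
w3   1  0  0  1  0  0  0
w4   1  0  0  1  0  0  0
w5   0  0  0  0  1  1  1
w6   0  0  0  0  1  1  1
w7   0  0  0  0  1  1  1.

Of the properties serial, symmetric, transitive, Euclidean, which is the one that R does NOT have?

symmetric

Serial: yes — every world has a successor (e.g. w1 R w1).
Symmetric: no — w3 R w1 but not w1 R w3.
Transitive: yes — every two-step R-path is closed by a direct edge.
Euclidean: yes — any two successors of a common world are R-related.
Only symmetric fails.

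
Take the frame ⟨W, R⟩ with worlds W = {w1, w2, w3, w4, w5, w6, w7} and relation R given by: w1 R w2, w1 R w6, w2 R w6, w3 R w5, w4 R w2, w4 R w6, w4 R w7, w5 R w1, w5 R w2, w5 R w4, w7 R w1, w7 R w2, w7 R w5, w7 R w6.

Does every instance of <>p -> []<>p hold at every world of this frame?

No

By correspondence theory, 5 is valid on a frame iff R is Euclidean.
Euclidean: no — w1 R w6 and w1 R w2, but not w6 R w2.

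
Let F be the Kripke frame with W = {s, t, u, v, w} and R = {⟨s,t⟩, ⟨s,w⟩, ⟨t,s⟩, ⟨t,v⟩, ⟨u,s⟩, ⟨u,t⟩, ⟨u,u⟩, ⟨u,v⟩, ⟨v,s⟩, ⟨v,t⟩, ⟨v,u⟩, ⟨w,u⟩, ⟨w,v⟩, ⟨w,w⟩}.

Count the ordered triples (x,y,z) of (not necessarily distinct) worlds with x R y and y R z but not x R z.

Enumerating: (s,t,s), (s,t,v), (s,w,u), (s,w,v), (t,s,t), (t,s,w), (t,v,t), (t,v,u), (u,s,w), (v,s,w), (v,t,v), (v,u,v), (w,u,s), (w,u,t), (w,v,s), (w,v,t).

16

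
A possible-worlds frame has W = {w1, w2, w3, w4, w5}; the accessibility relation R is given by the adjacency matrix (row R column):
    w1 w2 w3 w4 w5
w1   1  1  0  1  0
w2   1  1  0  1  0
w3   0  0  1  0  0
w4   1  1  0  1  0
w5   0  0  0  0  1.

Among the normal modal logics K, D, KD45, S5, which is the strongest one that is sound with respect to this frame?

Serial (axiom D): yes — every world has a successor (e.g. w1 R w1).
Euclidean (axiom 5): yes — any two successors of a common world are R-related.
Transitive (axiom 4): yes — every two-step R-path is closed by a direct edge.
Reflexive (axiom T): yes — every world is R-related to itself.
So F validates K, D, KD45, S5. The strongest is S5.

S5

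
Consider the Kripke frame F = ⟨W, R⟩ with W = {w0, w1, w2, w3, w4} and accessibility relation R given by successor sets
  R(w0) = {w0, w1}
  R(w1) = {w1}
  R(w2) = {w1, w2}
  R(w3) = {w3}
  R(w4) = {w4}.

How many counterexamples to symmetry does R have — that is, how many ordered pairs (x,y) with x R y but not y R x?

2

Enumerating: (w0,w1), (w2,w1).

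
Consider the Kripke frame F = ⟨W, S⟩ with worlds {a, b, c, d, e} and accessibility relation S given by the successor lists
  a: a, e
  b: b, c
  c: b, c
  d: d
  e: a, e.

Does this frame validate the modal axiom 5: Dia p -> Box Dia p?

Axiom 5 corresponds to the accessibility relation being Euclidean.
Euclidean: yes — any two successors of a common world are S-related.

Yes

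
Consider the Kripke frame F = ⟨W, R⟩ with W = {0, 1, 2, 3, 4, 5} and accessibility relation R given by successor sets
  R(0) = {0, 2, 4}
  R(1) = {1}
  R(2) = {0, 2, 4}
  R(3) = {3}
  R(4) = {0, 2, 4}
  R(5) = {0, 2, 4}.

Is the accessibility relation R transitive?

Transitive: yes — every two-step R-path is closed by a direct edge.

Yes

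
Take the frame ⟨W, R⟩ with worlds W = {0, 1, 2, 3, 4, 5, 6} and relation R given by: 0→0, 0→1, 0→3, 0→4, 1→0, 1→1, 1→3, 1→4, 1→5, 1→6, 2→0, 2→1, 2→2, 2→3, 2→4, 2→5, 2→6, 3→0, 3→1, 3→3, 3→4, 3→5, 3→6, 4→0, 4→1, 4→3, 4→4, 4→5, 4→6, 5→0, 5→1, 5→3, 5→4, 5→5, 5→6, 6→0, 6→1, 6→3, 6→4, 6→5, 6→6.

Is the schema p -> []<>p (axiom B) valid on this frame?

By correspondence theory, B is valid on a frame iff R is symmetric.
Symmetric: no — 2 R 0 but not 0 R 2.

No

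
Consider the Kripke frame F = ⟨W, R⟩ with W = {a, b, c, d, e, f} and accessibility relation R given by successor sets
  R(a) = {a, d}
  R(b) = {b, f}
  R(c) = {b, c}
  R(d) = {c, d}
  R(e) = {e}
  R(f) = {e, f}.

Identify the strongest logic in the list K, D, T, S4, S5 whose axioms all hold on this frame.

T

Serial (axiom D): yes — every world has a successor (e.g. a R a).
Reflexive (axiom T): yes — every world is R-related to itself.
Transitive (axiom 4): no — a R d and d R c, but not a R c.
Euclidean (axiom 5): no — a R d and a R a, but not d R a.
So F validates K, D, T; S4 would additionally require R to be transitive. The strongest is T.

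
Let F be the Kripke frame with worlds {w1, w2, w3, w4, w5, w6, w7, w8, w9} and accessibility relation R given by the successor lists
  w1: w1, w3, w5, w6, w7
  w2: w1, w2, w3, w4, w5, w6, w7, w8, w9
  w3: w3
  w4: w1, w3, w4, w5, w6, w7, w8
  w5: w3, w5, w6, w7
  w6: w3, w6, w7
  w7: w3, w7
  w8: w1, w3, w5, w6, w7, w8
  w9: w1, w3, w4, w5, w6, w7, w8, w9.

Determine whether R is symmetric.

Symmetric: no — w1 R w3 but not w3 R w1.

No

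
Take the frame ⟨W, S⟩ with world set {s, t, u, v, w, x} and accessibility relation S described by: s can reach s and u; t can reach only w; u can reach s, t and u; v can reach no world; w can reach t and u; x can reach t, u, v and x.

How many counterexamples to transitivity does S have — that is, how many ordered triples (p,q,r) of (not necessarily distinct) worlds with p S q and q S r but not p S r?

Enumerating: (s,u,t), (t,w,t), (t,w,u), (u,t,w), (w,t,w), (w,u,s), (x,t,w), (x,u,s).

8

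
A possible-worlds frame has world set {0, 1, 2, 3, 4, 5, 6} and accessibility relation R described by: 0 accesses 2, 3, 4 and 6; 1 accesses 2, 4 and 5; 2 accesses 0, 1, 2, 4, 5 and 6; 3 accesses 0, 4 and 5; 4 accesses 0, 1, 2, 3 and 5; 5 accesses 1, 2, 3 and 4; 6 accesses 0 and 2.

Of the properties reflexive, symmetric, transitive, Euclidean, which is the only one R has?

Reflexive: no — 0 is not related to itself.
Symmetric: yes — every pair in R has its reverse in R.
Transitive: no — 0 R 2 and 2 R 1, but not 0 R 1.
Euclidean: no — 0 R 2 and 0 R 3, but not 2 R 3.
Only symmetric holds.

symmetric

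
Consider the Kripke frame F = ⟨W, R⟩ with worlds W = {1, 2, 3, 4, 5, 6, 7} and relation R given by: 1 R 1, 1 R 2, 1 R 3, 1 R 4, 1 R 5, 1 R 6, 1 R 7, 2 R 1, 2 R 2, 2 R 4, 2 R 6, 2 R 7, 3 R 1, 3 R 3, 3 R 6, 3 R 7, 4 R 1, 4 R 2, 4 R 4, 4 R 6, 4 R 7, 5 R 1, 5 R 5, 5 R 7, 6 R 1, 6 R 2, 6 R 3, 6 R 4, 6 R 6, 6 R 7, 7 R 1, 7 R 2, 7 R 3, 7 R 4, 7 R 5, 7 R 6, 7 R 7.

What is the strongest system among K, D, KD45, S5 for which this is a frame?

D

Serial (axiom D): yes — every world has a successor (e.g. 1 R 1).
Euclidean (axiom 5): no — 1 R 2 and 1 R 3, but not 2 R 3.
Transitive (axiom 4): no — 2 R 1 and 1 R 3, but not 2 R 3.
Reflexive (axiom T): yes — every world is R-related to itself.
So F validates K, D; KD45 would additionally require R to be Euclidean and transitive. The strongest is D.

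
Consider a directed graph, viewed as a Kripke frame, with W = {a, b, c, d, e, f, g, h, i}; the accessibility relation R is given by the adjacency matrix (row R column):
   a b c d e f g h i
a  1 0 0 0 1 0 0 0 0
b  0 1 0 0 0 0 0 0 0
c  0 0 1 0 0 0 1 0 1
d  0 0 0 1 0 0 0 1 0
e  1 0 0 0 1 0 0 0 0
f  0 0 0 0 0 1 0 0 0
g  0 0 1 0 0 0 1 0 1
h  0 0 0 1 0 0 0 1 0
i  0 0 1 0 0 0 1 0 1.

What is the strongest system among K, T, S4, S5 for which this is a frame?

S5

Reflexive (axiom T): yes — every world is R-related to itself.
Transitive (axiom 4): yes — every two-step R-path is closed by a direct edge.
Euclidean (axiom 5): yes — any two successors of a common world are R-related.
So F validates K, T, S4, S5. The strongest is S5.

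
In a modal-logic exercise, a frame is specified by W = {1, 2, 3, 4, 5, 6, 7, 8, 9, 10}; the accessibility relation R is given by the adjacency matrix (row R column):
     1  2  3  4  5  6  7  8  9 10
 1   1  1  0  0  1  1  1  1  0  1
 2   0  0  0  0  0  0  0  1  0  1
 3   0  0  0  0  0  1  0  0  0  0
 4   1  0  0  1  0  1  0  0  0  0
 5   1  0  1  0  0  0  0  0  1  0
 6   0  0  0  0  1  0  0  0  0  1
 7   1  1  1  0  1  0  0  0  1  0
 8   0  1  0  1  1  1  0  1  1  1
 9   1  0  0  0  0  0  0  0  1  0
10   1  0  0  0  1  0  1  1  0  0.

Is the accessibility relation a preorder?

Reflexive: no — 2 is not related to itself.
Transitive: no — 1 R 5 and 5 R 3, but not 1 R 3.
So R is not a preorder.

No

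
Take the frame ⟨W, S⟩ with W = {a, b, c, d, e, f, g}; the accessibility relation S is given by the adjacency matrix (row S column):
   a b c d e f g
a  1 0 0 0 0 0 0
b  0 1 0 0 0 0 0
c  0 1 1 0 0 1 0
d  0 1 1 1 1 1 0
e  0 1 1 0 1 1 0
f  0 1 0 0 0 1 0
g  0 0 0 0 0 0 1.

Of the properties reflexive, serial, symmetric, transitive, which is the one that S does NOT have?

symmetric

Reflexive: yes — every world is S-related to itself.
Serial: yes — every world has a successor (e.g. a S a).
Symmetric: no — c S b but not b S c.
Transitive: yes — every two-step S-path is closed by a direct edge.
Only symmetric fails.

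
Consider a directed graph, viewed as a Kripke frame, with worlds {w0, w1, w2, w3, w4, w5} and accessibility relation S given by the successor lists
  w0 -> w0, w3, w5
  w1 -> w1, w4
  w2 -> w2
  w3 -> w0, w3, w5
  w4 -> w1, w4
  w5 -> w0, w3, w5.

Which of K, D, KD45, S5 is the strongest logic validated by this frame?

S5

Serial (axiom D): yes — every world has a successor (e.g. w0 S w0).
Euclidean (axiom 5): yes — any two successors of a common world are S-related.
Transitive (axiom 4): yes — every two-step S-path is closed by a direct edge.
Reflexive (axiom T): yes — every world is S-related to itself.
So F validates K, D, KD45, S5. The strongest is S5.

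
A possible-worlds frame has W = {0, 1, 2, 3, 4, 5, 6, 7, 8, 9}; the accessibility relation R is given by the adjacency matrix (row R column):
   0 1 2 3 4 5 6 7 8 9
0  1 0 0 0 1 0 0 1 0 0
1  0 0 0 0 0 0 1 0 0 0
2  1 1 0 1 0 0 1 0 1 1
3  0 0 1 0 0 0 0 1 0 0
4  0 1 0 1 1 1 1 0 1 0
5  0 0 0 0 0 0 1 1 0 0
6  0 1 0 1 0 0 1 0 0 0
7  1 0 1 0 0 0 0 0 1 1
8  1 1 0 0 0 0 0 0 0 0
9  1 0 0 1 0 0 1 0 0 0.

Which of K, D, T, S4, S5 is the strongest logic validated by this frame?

D

Serial (axiom D): yes — every world has a successor (e.g. 0 R 0).
Reflexive (axiom T): no — 1 is not related to itself.
Transitive (axiom 4): no — 0 R 4 and 4 R 1, but not 0 R 1.
Euclidean (axiom 5): no — 0 R 4 and 0 R 7, but not 4 R 7.
So F validates K, D; T would additionally require R to be reflexive. The strongest is D.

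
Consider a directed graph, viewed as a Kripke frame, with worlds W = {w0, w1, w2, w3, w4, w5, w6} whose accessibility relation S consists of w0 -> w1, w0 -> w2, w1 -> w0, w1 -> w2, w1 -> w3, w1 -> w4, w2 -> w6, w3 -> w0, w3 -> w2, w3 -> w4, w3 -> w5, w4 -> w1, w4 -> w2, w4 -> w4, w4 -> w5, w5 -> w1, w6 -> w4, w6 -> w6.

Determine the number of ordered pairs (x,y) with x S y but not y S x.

Enumerating: (w0,w2), (w1,w2), (w1,w3), (w2,w6), (w3,w0), (w3,w2), (w3,w4), (w3,w5), (w4,w2), (w4,w5), (w5,w1), (w6,w4).

12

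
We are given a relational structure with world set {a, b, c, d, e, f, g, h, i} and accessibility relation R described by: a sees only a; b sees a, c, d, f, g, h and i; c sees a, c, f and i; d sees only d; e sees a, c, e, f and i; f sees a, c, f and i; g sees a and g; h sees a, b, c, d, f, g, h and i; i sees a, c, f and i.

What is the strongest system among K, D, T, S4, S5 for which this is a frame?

Serial (axiom D): yes — every world has a successor (e.g. a R a).
Reflexive (axiom T): no — b is not related to itself.
Transitive (axiom 4): no — b R h and h R b, but not b R b.
Euclidean (axiom 5): no — b R a and b R c, but not a R c.
So F validates K, D; T would additionally require R to be reflexive. The strongest is D.

D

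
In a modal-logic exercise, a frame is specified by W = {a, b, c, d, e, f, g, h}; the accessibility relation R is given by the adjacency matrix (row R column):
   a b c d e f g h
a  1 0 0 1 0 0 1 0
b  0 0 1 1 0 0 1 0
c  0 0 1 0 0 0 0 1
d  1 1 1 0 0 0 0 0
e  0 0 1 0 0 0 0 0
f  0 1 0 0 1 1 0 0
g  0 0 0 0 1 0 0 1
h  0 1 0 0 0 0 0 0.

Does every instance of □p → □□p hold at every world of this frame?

By correspondence theory, 4 is valid on a frame iff R is transitive.
Transitive: no — a R d and d R b, but not a R b.

No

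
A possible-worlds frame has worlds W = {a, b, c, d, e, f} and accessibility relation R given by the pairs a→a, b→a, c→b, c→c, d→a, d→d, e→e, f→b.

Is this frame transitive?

Transitive: no — c R b and b R a, but not c R a.

No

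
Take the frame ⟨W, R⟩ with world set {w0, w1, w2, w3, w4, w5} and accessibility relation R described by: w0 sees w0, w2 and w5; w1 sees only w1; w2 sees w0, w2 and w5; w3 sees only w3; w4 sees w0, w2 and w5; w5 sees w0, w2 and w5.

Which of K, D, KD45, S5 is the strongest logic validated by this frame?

KD45

Serial (axiom D): yes — every world has a successor (e.g. w0 R w0).
Euclidean (axiom 5): yes — any two successors of a common world are R-related.
Transitive (axiom 4): yes — every two-step R-path is closed by a direct edge.
Reflexive (axiom T): no — w4 is not related to itself.
So F validates K, D, KD45; S5 would additionally require R to be reflexive. The strongest is KD45.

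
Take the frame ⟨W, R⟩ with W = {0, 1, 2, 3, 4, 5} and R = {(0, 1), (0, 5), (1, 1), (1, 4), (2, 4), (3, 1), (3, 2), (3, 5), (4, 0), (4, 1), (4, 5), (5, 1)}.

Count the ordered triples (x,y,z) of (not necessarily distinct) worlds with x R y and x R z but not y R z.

Enumerating: (0,1,5), (0,5,5), (1,4,4), (2,4,4), (3,1,2), (3,1,5), (3,2,1), (3,2,2), (3,2,5), (3,5,2), (3,5,5), (4,0,0), (4,1,0), (4,1,5), (4,5,0), (4,5,5).

16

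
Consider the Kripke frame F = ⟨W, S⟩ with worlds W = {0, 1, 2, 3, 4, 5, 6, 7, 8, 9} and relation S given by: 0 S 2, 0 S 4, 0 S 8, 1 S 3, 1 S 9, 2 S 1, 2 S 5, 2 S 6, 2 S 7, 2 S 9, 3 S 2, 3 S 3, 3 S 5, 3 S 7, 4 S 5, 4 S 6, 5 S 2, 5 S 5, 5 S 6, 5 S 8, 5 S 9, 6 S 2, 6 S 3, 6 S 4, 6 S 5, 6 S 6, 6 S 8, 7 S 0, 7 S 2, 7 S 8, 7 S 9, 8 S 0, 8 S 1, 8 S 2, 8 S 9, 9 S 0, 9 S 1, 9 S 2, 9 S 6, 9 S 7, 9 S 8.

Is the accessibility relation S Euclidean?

Euclidean: no — 0 S 2 and 0 S 4, but not 2 S 4.

No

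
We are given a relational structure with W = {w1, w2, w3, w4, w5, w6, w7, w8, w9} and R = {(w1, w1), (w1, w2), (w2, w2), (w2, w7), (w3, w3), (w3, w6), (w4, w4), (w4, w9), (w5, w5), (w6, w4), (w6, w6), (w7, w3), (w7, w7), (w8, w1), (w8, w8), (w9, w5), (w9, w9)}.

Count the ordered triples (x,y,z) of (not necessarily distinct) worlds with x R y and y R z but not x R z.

7

Enumerating: (w1,w2,w7), (w2,w7,w3), (w3,w6,w4), (w4,w9,w5), (w6,w4,w9), (w7,w3,w6), (w8,w1,w2).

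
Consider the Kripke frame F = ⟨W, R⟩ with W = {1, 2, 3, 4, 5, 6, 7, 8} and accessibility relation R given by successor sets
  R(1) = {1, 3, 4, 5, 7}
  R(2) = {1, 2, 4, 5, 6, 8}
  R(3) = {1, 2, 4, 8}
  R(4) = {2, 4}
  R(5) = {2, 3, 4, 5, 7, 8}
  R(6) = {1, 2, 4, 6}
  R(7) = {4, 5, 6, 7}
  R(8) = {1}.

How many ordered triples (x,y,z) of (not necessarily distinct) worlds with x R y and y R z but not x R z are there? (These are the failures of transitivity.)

Enumerating: (1,3,2), (1,3,8), (1,4,2), (1,5,2), (1,5,8), (1,7,6), (2,1,3), (2,1,7), (2,5,3), (2,5,7), (3,1,3), (3,1,5), … and 27 more.
Total: 39.

39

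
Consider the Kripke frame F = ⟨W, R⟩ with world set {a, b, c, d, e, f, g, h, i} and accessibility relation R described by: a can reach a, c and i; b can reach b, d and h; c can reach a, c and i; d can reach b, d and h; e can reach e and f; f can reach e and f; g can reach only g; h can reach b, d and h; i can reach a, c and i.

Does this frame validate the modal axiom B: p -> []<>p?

Yes

By correspondence theory, B is valid on a frame iff R is symmetric.
Symmetric: yes — every pair in R has its reverse in R.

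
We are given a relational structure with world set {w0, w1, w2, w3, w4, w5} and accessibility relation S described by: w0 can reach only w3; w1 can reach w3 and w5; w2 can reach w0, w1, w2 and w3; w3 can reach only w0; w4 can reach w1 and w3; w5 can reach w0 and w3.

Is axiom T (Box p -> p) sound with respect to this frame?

By correspondence theory, T is valid on a frame iff S is reflexive.
Reflexive: no — w0 is not related to itself.

No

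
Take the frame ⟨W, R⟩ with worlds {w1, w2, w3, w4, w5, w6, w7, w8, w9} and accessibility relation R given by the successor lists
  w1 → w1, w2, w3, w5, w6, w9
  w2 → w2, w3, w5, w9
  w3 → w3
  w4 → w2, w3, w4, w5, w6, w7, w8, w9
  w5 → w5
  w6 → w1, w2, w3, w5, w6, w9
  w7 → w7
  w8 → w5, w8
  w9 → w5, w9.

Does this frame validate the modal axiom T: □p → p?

Axiom T corresponds to the accessibility relation being reflexive.
Reflexive: yes — every world is R-related to itself.

Yes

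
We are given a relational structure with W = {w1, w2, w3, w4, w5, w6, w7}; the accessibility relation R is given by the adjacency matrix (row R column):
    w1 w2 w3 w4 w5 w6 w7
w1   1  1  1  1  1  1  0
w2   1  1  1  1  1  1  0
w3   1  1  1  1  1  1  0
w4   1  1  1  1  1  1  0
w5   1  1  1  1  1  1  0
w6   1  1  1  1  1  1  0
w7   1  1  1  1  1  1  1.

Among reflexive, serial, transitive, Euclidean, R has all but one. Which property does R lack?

Reflexive: yes — every world is R-related to itself.
Serial: yes — every world has a successor (e.g. w1 R w1).
Transitive: yes — every two-step R-path is closed by a direct edge.
Euclidean: no — w7 R w1 and w7 R w7, but not w1 R w7.
Only Euclidean fails.

Euclidean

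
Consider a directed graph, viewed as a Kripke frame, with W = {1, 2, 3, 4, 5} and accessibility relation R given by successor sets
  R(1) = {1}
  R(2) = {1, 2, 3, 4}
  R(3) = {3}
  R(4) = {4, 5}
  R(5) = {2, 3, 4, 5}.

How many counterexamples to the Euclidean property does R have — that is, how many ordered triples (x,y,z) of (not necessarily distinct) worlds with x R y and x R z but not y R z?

Enumerating: (2,1,2), (2,1,3), (2,1,4), (2,3,1), (2,3,2), (2,3,4), (2,4,1), (2,4,2), (2,4,3), (5,2,5), (5,3,2), (5,3,4), (5,3,5), (5,4,2), (5,4,3).

15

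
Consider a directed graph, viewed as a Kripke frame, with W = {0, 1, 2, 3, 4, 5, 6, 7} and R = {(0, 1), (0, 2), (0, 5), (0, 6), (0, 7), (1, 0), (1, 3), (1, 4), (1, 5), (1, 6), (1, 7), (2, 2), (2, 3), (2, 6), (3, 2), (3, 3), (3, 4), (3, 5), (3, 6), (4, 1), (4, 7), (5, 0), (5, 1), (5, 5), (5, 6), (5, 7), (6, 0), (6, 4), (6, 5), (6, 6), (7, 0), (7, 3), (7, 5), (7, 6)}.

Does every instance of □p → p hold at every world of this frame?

The schema T characterises exactly the reflexive frames.
Reflexive: no — 0 is not related to itself.

No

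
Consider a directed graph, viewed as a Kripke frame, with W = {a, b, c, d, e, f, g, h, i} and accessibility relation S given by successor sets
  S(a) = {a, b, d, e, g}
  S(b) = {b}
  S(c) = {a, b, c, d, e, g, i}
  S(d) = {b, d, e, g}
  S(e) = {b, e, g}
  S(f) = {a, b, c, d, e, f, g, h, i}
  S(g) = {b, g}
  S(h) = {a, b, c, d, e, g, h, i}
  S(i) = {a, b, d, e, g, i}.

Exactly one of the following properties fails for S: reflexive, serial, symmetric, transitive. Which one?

Reflexive: yes — every world is S-related to itself.
Serial: yes — every world has a successor (e.g. a S a).
Symmetric: no — a S b but not b S a.
Transitive: yes — every two-step S-path is closed by a direct edge.
Only symmetric fails.

symmetric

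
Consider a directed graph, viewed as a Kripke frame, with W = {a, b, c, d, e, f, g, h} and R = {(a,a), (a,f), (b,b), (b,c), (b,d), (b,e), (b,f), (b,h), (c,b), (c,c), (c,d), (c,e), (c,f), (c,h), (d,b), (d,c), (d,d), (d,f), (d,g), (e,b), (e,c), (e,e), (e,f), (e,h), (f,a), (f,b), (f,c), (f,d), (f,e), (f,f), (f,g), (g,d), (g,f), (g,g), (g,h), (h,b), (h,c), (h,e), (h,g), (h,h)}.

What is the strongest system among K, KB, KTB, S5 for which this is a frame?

KTB

Symmetric (axiom B): yes — every pair in R has its reverse in R.
Reflexive (axiom T): yes — every world is R-related to itself.
Euclidean (axiom 5): no — b R d and b R e, but not d R e.
So F validates K, KB, KTB; S5 would additionally require R to be Euclidean. The strongest is KTB.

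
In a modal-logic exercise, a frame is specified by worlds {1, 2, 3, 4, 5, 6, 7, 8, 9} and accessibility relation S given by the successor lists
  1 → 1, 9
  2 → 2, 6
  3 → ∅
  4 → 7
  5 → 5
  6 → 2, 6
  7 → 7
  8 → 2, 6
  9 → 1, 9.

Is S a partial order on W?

No

Reflexive: no — 3 is not related to itself.
Transitive: yes — every two-step S-path is closed by a direct edge.
Antisymmetric: no — 1 S 9 and 9 S 1 with 1 ≠ 9.
So S is not a partial order.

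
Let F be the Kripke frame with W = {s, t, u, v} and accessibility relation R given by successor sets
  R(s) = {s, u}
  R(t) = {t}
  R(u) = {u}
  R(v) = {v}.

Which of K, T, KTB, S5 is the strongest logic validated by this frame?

Reflexive (axiom T): yes — every world is R-related to itself.
Symmetric (axiom B): no — s R u but not u R s.
Euclidean (axiom 5): no — s R u and s R s, but not u R s.
So F validates K, T; KTB would additionally require R to be symmetric. The strongest is T.

T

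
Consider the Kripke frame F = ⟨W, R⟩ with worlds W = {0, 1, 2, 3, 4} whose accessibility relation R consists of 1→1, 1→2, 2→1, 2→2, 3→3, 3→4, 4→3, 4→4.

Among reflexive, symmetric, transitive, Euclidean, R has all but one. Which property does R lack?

reflexive

Reflexive: no — 0 is not related to itself.
Symmetric: yes — every pair in R has its reverse in R.
Transitive: yes — every two-step R-path is closed by a direct edge.
Euclidean: yes — any two successors of a common world are R-related.
Only reflexive fails.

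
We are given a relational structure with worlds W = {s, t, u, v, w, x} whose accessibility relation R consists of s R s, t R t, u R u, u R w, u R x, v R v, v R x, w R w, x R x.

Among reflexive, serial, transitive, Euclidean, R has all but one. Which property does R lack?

Euclidean

Reflexive: yes — every world is R-related to itself.
Serial: yes — every world has a successor (e.g. s R s).
Transitive: yes — every two-step R-path is closed by a direct edge.
Euclidean: no — u R w and u R x, but not w R x.
Only Euclidean fails.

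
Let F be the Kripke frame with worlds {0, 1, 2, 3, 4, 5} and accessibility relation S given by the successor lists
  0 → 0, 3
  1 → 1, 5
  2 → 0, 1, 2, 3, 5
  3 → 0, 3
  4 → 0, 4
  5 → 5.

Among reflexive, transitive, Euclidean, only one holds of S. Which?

Reflexive: yes — every world is S-related to itself.
Transitive: no — 4 S 0 and 0 S 3, but not 4 S 3.
Euclidean: no — 2 S 0 and 2 S 1, but not 0 S 1.
Only reflexive holds.

reflexive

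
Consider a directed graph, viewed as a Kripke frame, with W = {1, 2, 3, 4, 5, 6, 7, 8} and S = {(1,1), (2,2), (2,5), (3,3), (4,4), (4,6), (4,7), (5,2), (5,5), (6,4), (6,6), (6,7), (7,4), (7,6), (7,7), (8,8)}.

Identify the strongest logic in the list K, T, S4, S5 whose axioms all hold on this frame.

Reflexive (axiom T): yes — every world is S-related to itself.
Transitive (axiom 4): yes — every two-step S-path is closed by a direct edge.
Euclidean (axiom 5): yes — any two successors of a common world are S-related.
So F validates K, T, S4, S5. The strongest is S5.

S5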